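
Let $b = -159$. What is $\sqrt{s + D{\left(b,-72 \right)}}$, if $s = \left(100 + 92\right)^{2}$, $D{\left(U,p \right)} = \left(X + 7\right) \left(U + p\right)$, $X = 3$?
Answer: $\sqrt{34554} \approx 185.89$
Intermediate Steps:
$D{\left(U,p \right)} = 10 U + 10 p$ ($D{\left(U,p \right)} = \left(3 + 7\right) \left(U + p\right) = 10 \left(U + p\right) = 10 U + 10 p$)
$s = 36864$ ($s = 192^{2} = 36864$)
$\sqrt{s + D{\left(b,-72 \right)}} = \sqrt{36864 + \left(10 \left(-159\right) + 10 \left(-72\right)\right)} = \sqrt{36864 - 2310} = \sqrt{34554}$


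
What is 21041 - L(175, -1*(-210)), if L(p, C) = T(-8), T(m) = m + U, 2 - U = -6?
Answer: 21041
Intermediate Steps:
U = 8 (U = 2 - 1*(-6) = 2 + 6 = 8)
T(m) = 8 + m (T(m) = m + 8 = 8 + m)
L(p, C) = 0 (L(p, C) = 8 - 8 = 0)
21041 - L(175, -1*(-210)) = 21041 - 1*0 = 21041 + 0 = 21041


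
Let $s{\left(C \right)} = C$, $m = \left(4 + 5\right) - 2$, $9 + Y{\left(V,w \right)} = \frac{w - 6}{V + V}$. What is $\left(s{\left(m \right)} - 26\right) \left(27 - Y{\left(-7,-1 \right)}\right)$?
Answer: $- \frac{1349}{2} \approx -674.5$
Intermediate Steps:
$Y{\left(V,w \right)} = -9 + \frac{-6 + w}{2 V}$ ($Y{\left(V,w \right)} = -9 + \frac{w - 6}{V + V} = -9 + \frac{-6 + w}{2 V}$)
$m = 7$ ($m = 9 - 2 = 7$)
$\left(s{\left(m \right)} - 26\right) \left(27 - Y{\left(-7,-1 \right)}\right) = \left(7 - 26\right) \left(27 - \frac{-6 - 1 - -126}{2 \left(-7\right)}\right) = - 19 \left(27 - \frac{1}{2} \left(- \frac{1}{7}\right) \left(-6 - 1 + 126\right)\right) = - 19 \left(27 - \frac{1}{2} \left(- \frac{1}{7}\right) 119\right) = - 19 \left(27 - - \frac{17}{2}\right) = - 19 \left(27 + \frac{17}{2}\right) = \left(-19\right) \frac{71}{2} = - \frac{1349}{2}$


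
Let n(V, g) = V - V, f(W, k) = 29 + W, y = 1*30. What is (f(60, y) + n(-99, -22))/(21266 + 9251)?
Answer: 89/30517 ≈ 0.0029164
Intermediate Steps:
y = 30
n(V, g) = 0
(f(60, y) + n(-99, -22))/(21266 + 9251) = ((29 + 60) + 0)/(21266 + 9251) = (89 + 0)/30517 = 89*(1/30517) = 89/30517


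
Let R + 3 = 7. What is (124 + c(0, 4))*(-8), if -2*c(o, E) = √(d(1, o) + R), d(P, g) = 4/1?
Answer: -992 + 8*√2 ≈ -980.69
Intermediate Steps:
d(P, g) = 4 (d(P, g) = 4*1 = 4)
R = 4 (R = -3 + 7 = 4)
c(o, E) = -√2 (c(o, E) = -√(4 + 4)/2 = -√2)
(124 + c(0, 4))*(-8) = (124 - √2)*(-8) = -992 + 8*√2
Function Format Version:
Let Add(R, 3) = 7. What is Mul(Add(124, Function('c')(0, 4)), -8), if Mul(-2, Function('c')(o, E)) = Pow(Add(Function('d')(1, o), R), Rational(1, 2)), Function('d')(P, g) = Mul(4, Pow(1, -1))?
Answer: Add(-992, Mul(8, Pow(2, Rational(1, 2)))) ≈ -980.69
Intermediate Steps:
Function('d')(P, g) = 4 (Function('d')(P, g) = Mul(4, 1) = 4)
R = 4 (R = Add(-3, 7) = 4)
Function('c')(o, E) = Mul(-1, Pow(2, Rational(1, 2))) (Function('c')(o, E) = Mul(Rational(-1, 2), Pow(Add(4, 4), Rational(1, 2))) = Mul(Rational(-1, 2), Pow(8, Rational(1, 2))) = Mul(Rational(-1, 2), Mul(2, Pow(2, Rational(1, 2)))) = Mul(-1, Pow(2, Rational(1, 2))))
Mul(Add(124, Function('c')(0, 4)), -8) = Mul(Add(124, Mul(-1, Pow(2, Rational(1, 2)))), -8) = Add(-992, Mul(8, Pow(2, Rational(1, 2))))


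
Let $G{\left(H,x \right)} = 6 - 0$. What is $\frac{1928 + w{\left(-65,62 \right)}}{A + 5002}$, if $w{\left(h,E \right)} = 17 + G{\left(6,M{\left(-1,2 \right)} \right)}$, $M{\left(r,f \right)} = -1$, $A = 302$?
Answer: $\frac{1951}{5304} \approx 0.36784$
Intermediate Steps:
$G{\left(H,x \right)} = 6$ ($G{\left(H,x \right)} = 6 + 0 = 6$)
$w{\left(h,E \right)} = 23$ ($w{\left(h,E \right)} = 17 + 6 = 23$)
$\frac{1928 + w{\left(-65,62 \right)}}{A + 5002} = \frac{1928 + 23}{302 + 5002} = \frac{1951}{5304}$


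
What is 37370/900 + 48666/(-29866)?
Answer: 53614651/1343970 ≈ 39.893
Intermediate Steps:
37370/900 + 48666/(-29866) = 37370*(1/900) + 48666*(-1/29866) = 3737/90 - 24333/14933 = 53614651/1343970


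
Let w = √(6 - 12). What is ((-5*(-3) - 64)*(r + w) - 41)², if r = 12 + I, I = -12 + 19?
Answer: 930378 + 95256*I*√6 ≈ 9.3038e+5 + 2.3333e+5*I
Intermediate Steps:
I = 7
r = 19 (r = 12 + 7 = 19)
w = I*√6 (w = √(-6) = I*√6 ≈ 2.4495*I)
((-5*(-3) - 64)*(r + w) - 41)² = ((-5*(-3) - 64)*(19 + I*√6) - 41)² = ((15 - 64)*(19 + I*√6) - 41)² = (-49*(19 + I*√6) - 41)² = ((-931 - 49*I*√6) - 41)² = (-972 - 49*I*√6)²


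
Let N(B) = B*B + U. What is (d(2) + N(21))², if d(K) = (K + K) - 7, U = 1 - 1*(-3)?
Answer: 195364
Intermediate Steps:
U = 4 (U = 1 + 3 = 4)
N(B) = 4 + B² (N(B) = B*B + 4 = B² + 4 = 4 + B²)
d(K) = -7 + 2*K (d(K) = 2*K - 7 = -7 + 2*K)
(d(2) + N(21))² = ((-7 + 2*2) + (4 + 21²))² = ((-7 + 4) + (4 + 441))² = (-3 + 445)² = 442² = 195364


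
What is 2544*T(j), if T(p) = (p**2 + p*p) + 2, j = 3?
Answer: 50880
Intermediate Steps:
T(p) = 2 + 2*p**2 (T(p) = (p**2 + p**2) + 2 = 2*p**2 + 2 = 2 + 2*p**2)
2544*T(j) = 2544*(2 + 2*3**2) = 2544*(2 + 2*9) = 2544*(2 + 18) = 2544*20 = 50880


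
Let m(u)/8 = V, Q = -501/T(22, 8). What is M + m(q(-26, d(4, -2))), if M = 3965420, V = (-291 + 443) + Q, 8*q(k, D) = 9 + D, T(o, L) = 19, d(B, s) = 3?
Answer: 75362076/19 ≈ 3.9664e+6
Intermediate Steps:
q(k, D) = 9/8 + D/8 (q(k, D) = (9 + D)/8 = 9/8 + D/8)
Q = -501/19 ≈ -26.368
V = 2387/19 (V = (-291 + 443) - 501/19 = 152 - 501/19 = 2387/19 ≈ 125.63)
m(u) = 19096/19 (m(u) = 8*(2387/19) = 19096/19)
M + m(q(-26, d(4, -2))) = 3965420 + 19096/19 = 75362076/19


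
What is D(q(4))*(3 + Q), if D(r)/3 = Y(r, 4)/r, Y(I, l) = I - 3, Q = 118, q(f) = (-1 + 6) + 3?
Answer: 1815/8 ≈ 226.88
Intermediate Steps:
q(f) = 8 (q(f) = 5 + 3 = 8)
Y(I, l) = -3 + I
D(r) = 3*(-3 + r)/r (D(r) = 3*((-3 + r)/r) = 3*(-3 + r)/r)
D(q(4))*(3 + Q) = (3 - 9/8)*(3 + 118) = (3 - 9*⅛)*121 = (3 - 9/8)*121 = (15/8)*121 = 1815/8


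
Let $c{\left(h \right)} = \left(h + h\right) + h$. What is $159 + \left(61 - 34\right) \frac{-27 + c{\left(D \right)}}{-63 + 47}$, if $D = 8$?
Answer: $\frac{2625}{16} \approx 164.06$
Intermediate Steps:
$c{\left(h \right)} = 3 h$ ($c{\left(h \right)} = 2 h + h = 3 h$)
$159 + \left(61 - 34\right) \frac{-27 + c{\left(D \right)}}{-63 + 47} = 159 + \left(61 - 34\right) \frac{-27 + 3 \cdot 8}{-63 + 47} = 159 + \left(61 - 34\right) \frac{-27 + 24}{-16} = 159 + 27 \left(\left(-3\right) \left(- \frac{1}{16}\right)\right) = 159 + 27 \cdot \frac{3}{16} = 159 + \frac{81}{16} = \frac{2625}{16}$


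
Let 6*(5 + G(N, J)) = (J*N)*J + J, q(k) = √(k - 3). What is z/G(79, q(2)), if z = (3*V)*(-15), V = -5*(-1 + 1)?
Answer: 0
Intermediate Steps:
q(k) = √(-3 + k)
G(N, J) = -5 + J/6 + N*J²/6 (G(N, J) = -5 + ((J*N)*J + J)/6 = -5 + (N*J² + J)/6 = -5 + (J + N*J²)/6 = -5 + (J/6 + N*J²/6) = -5 + J/6 + N*J²/6)
V = 0 (V = -5*0 = 0)
z = 0 (z = (3*0)*(-15) = 0*(-15) = 0)
z/G(79, q(2)) = 0/(-5 + √(-3 + 2)/6 + (⅙)*79*(√(-3 + 2))²) = 0/(-5 + √(-1)/6 + (⅙)*79*(√(-1))²) = 0/(-5 + I/6 + (⅙)*79*I²) = 0/(-5 + I/6 + (⅙)*79*(-1)) = 0/(-5 + I/6 - 79/6) = 0/(-109/6 + I/6) = 0*(18*(-109/6 - I/6)/5941) = 0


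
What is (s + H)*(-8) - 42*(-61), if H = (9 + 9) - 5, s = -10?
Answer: 2538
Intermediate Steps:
H = 13 (H = 18 - 5 = 13)
(s + H)*(-8) - 42*(-61) = (-10 + 13)*(-8) - 42*(-61) = 3*(-8) + 2562 = -24 + 2562 = 2538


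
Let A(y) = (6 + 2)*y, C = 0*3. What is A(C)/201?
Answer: 0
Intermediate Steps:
C = 0
A(y) = 8*y
A(C)/201 = (8*0)/201 = 0*(1/201) = 0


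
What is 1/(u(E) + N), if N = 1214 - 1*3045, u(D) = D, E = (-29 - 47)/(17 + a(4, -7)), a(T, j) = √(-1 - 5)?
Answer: (-√6 + 17*I)/(-31203*I + 1831*√6) ≈ -0.00054485 - 1.8733e-7*I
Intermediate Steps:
a(T, j) = I*√6 (a(T, j) = √(-6) = I*√6)
E = -76/(17 + I*√6) (E = (-29 - 47)/(17 + I*√6) = -76/(17 + I*√6) ≈ -4.3797 + 0.63105*I)
N = -1831 (N = 1214 - 3045 = -1831)
1/(u(E) + N) = 1/((-1292/295 + 76*I*√6/295) - 1831) = 1/(-541437/295 + 76*I*√6/295)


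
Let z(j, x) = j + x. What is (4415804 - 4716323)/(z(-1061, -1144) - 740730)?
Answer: 100173/247645 ≈ 0.40450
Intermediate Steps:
(4415804 - 4716323)/(z(-1061, -1144) - 740730) = (4415804 - 4716323)/((-1061 - 1144) - 740730) = -300519/(-2205 - 740730) = -300519/(-742935) = -300519*(-1/742935) = 100173/247645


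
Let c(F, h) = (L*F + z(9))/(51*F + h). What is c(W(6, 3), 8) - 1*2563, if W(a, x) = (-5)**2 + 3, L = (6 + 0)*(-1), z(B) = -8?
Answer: -920161/359 ≈ -2563.1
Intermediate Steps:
L = -6 (L = 6*(-1) = -6)
W(a, x) = 28 (W(a, x) = 25 + 3 = 28)
c(F, h) = (-8 - 6*F)/(h + 51*F) (c(F, h) = (-6*F - 8)/(51*F + h) = (-8 - 6*F)/(h + 51*F))
c(W(6, 3), 8) - 1*2563 = 2*(-4 - 3*28)/(8 + 51*28) - 1*2563 = 2*(-4 - 84)/(8 + 1428) - 2563 = 2*(-88)/1436 - 2563 = 2*(1/1436)*(-88) - 2563 = -44/359 - 2563 = -920161/359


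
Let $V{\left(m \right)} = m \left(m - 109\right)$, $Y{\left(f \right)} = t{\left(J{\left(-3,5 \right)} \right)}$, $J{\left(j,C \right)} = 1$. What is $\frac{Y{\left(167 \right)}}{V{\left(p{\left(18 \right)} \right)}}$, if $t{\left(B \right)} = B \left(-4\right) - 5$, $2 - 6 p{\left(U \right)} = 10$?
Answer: $- \frac{81}{1324} \approx -0.061178$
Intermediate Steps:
$p{\left(U \right)} = - \frac{4}{3}$ ($p{\left(U \right)} = \frac{1}{3} - \frac{5}{3} = - \frac{4}{3}$)
$t{\left(B \right)} = -5 - 4 B$ ($t{\left(B \right)} = - 4 B - 5 = -5 - 4 B$)
$Y{\left(f \right)} = -9$ ($Y{\left(f \right)} = -5 - 4 = -9$)
$V{\left(m \right)} = m \left(-109 + m\right)$
$\frac{Y{\left(167 \right)}}{V{\left(p{\left(18 \right)} \right)}} = - \frac{9}{\left(- \frac{4}{3}\right) \left(-109 - \frac{4}{3}\right)} = - \frac{9}{\left(- \frac{4}{3}\right) \left(- \frac{331}{3}\right)} = - \frac{9}{\frac{1324}{9}} = \left(-9\right) \frac{9}{1324} = - \frac{81}{1324}$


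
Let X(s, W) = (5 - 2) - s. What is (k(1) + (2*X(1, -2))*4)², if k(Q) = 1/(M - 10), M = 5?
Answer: 6241/25 ≈ 249.64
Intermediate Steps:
k(Q) = -⅕ (k(Q) = 1/(5 - 10) = 1/(-5) = -⅕)
X(s, W) = 3 - s
(k(1) + (2*X(1, -2))*4)² = (-⅕ + (2*(3 - 1*1))*4)² = (-⅕ + (2*(3 - 1))*4)² = (-⅕ + (2*2)*4)² = (-⅕ + 4*4)² = (-⅕ + 16)² = (79/5)² = 6241/25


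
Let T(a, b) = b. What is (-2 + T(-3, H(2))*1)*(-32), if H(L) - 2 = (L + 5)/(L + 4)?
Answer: -112/3 ≈ -37.333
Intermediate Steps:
H(L) = 2 + (5 + L)/(4 + L) (H(L) = 2 + (L + 5)/(L + 4) = 2 + (5 + L)/(4 + L))
(-2 + T(-3, H(2))*1)*(-32) = (-2 + ((13 + 3*2)/(4 + 2))*1)*(-32) = (-2 + ((13 + 6)/6)*1)*(-32) = (-2 + ((⅙)*19)*1)*(-32) = (-2 + (19/6)*1)*(-32) = (-2 + 19/6)*(-32) = (7/6)*(-32) = -112/3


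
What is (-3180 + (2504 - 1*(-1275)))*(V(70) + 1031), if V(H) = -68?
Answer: 576837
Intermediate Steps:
(-3180 + (2504 - 1*(-1275)))*(V(70) + 1031) = (-3180 + (2504 - 1*(-1275)))*(-68 + 1031) = (-3180 + (2504 + 1275))*963 = (-3180 + 3779)*963 = 599*963 = 576837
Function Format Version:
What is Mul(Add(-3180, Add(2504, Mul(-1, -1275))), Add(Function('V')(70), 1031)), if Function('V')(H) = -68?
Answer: 576837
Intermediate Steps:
Mul(Add(-3180, Add(2504, Mul(-1, -1275))), Add(Function('V')(70), 1031)) = Mul(Add(-3180, Add(2504, Mul(-1, -1275))), Add(-68, 1031)) = Mul(Add(-3180, Add(2504, 1275)), 963) = Mul(Add(-3180, 3779), 963) = Mul(599, 963) = 576837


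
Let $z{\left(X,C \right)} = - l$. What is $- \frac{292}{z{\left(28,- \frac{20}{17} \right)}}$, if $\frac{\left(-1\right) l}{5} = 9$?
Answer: $- \frac{292}{45} \approx -6.4889$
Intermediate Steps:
$l = -45$ ($l = \left(-5\right) 9 = -45$)
$z{\left(X,C \right)} = 45$ ($z{\left(X,C \right)} = \left(-1\right) \left(-45\right) = 45$)
$- \frac{292}{z{\left(28,- \frac{20}{17} \right)}} = - \frac{292}{45}$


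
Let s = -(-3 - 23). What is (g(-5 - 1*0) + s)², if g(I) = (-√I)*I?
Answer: 551 + 260*I*√5 ≈ 551.0 + 581.38*I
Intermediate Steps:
s = 26 (s = -1*(-26) = 26)
g(I) = -I^(3/2)
(g(-5 - 1*0) + s)² = (-(-5 - 1*0)^(3/2) + 26)² = (-(-5 + 0)^(3/2) + 26)² = (-(-5)^(3/2) + 26)² = (-(-5)*I*√5 + 26)² = (5*I*√5 + 26)² = (26 + 5*I*√5)²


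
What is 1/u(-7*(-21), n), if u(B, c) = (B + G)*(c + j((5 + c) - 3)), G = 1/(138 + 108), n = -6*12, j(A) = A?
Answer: -123/2567573 ≈ -4.7905e-5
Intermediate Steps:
n = -72
G = 1/246 ≈ 0.0040650
u(B, c) = (2 + 2*c)*(1/246 + B) (u(B, c) = (B + 1/246)*(c + ((5 + c) - 3)) = (1/246 + B)*(c + (2 + c)) = (1/246 + B)*(2 + 2*c) = (2 + 2*c)*(1/246 + B))
1/u(-7*(-21), n) = 1/(1/123 + 2*(-7*(-21)) + (1/123)*(-72) + 2*(-7*(-21))*(-72)) = 1/(1/123 + 2*147 - 24/41 + 2*147*(-72)) = 1/(1/123 + 294 - 24/41 - 21168) = 1/(-2567573/123) = -123/2567573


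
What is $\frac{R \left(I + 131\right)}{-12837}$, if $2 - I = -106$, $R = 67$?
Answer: $- \frac{16013}{12837} \approx -1.2474$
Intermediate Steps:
$I = 108$ ($I = 2 - -106 = 2 + 106 = 108$)
$\frac{R \left(I + 131\right)}{-12837} = \frac{67 \left(108 + 131\right)}{-12837} = 67 \cdot 239 \left(- \frac{1}{12837}\right) = 16013 \left(- \frac{1}{12837}\right) = - \frac{16013}{12837}$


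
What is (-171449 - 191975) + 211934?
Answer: -151490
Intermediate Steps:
(-171449 - 191975) + 211934 = -363424 + 211934 = -151490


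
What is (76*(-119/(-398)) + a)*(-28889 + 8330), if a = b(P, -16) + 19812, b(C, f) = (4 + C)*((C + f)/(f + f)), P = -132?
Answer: -78726619818/199 ≈ -3.9561e+8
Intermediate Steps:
b(C, f) = (4 + C)*(C + f)/(2*f) (b(C, f) = (4 + C)*((C + f)/((2*f))) = (4 + C)*((C + f)*(1/(2*f))) = (4 + C)*((C + f)/(2*f)) = (4 + C)*(C + f)/(2*f))
a = 19220 (a = (½)*((-132)² + 4*(-132) - 16*(4 - 132))/(-16) + 19812 = (½)*(-1/16)*(17424 - 528 - 16*(-128)) + 19812 = (½)*(-1/16)*(17424 - 528 + 2048) + 19812 = (½)*(-1/16)*18944 + 19812 = -592 + 19812 = 19220)
(76*(-119/(-398)) + a)*(-28889 + 8330) = (76*(-119/(-398)) + 19220)*(-28889 + 8330) = (76*(-119*(-1/398)) + 19220)*(-20559) = (76*(119/398) + 19220)*(-20559) = (4522/199 + 19220)*(-20559) = (3829302/199)*(-20559) = -78726619818/199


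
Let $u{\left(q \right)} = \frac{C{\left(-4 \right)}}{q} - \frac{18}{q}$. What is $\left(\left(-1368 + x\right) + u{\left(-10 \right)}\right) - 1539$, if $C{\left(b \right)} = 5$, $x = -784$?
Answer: $- \frac{36897}{10} \approx -3689.7$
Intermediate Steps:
$u{\left(q \right)} = - \frac{13}{q}$ ($u{\left(q \right)} = \frac{5}{q} - \frac{18}{q} = - \frac{13}{q}$)
$\left(\left(-1368 + x\right) + u{\left(-10 \right)}\right) - 1539 = \left(\left(-1368 - 784\right) - \frac{13}{-10}\right) - 1539 = \left(-2152 - - \frac{13}{10}\right) - 1539 = \left(-2152 + \frac{13}{10}\right) - 1539 = - \frac{21507}{10} - 1539 = - \frac{36897}{10}$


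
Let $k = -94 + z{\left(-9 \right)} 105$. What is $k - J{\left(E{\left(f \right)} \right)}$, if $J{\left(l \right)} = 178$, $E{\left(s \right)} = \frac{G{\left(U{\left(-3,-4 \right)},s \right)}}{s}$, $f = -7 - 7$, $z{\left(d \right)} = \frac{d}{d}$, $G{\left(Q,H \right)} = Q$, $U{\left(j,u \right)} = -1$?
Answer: $-167$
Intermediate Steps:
$z{\left(d \right)} = 1$
$f = -14$
$E{\left(s \right)} = - \frac{1}{s}$
$k = 11$ ($k = -94 + 1 \cdot 105 = -94 + 105 = 11$)
$k - J{\left(E{\left(f \right)} \right)} = 11 - 178 = -167$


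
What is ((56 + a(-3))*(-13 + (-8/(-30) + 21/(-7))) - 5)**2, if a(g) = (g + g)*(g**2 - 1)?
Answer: 3853369/225 ≈ 17126.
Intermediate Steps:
a(g) = 2*g*(-1 + g**2) (a(g) = (2*g)*(-1 + g**2) = 2*g*(-1 + g**2))
((56 + a(-3))*(-13 + (-8/(-30) + 21/(-7))) - 5)**2 = ((56 + 2*(-3)*(-1 + (-3)**2))*(-13 + (-8/(-30) + 21/(-7))) - 5)**2 = ((56 + 2*(-3)*(-1 + 9))*(-13 + (-8*(-1/30) + 21*(-1/7))) - 5)**2 = ((56 + 2*(-3)*8)*(-13 + (4/15 - 3)) - 5)**2 = ((56 - 48)*(-13 - 41/15) - 5)**2 = (8*(-236/15) - 5)**2 = (-1888/15 - 5)**2 = (-1963/15)**2 = 3853369/225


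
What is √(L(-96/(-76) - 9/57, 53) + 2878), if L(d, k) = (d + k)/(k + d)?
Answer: √2879 ≈ 53.656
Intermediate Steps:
L(d, k) = 1 (L(d, k) = (d + k)/(d + k) = 1)
√(L(-96/(-76) - 9/57, 53) + 2878) = √(1 + 2878) = √2879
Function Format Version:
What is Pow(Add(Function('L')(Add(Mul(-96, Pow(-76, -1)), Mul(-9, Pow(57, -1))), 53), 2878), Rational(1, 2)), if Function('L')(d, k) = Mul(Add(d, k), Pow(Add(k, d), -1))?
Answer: Pow(2879, Rational(1, 2)) ≈ 53.656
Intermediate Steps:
Function('L')(d, k) = 1 (Function('L')(d, k) = Mul(Add(d, k), Pow(Add(d, k), -1)) = 1)
Pow(Add(Function('L')(Add(Mul(-96, Pow(-76, -1)), Mul(-9, Pow(57, -1))), 53), 2878), Rational(1, 2)) = Pow(Add(1, 2878), Rational(1, 2)) = Pow(2879, Rational(1, 2))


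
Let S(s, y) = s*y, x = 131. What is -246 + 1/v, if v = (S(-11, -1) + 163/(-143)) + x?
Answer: -4955035/20143 ≈ -245.99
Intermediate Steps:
v = 20143/143 (v = (-11*(-1) + 163/(-143)) + 131 = (11 + 163*(-1/143)) + 131 = (11 - 163/143) + 131 = 1410/143 + 131 = 20143/143 ≈ 140.86)
-246 + 1/v = -246 + 1/(20143/143) = -246 + 143/20143 = -4955035/20143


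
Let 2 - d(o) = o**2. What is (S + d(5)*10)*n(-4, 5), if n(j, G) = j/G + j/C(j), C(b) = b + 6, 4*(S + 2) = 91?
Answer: 5859/10 ≈ 585.90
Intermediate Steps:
S = 83/4 (S = -2 + (1/4)*91 = -2 + 91/4 = 83/4 ≈ 20.750)
d(o) = 2 - o**2
C(b) = 6 + b
n(j, G) = j/G + j/(6 + j)
(S + d(5)*10)*n(-4, 5) = (83/4 + (2 - 1*5**2)*10)*(-4*(6 + 5 - 4)/(5*(6 - 4))) = (83/4 + (2 - 1*25)*10)*(-4*1/5*7/2) = (83/4 + (2 - 25)*10)*(-4*1/5*1/2*7) = (83/4 - 23*10)*(-14/5) = (83/4 - 230)*(-14/5) = -837/4*(-14/5) = 5859/10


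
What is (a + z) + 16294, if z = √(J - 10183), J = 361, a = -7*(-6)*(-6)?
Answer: 16042 + I*√9822 ≈ 16042.0 + 99.106*I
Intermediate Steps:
a = -252 (a = 42*(-6) = -252)
z = I*√9822 (z = √(361 - 10183) = √(-9822) = I*√9822 ≈ 99.106*I)
(a + z) + 16294 = (-252 + I*√9822) + 16294 = 16042 + I*√9822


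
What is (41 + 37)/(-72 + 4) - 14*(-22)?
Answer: 10433/34 ≈ 306.85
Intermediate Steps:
(41 + 37)/(-72 + 4) - 14*(-22) = 78/(-68) + 308 = 78*(-1/68) + 308 = -39/34 + 308 = 10433/34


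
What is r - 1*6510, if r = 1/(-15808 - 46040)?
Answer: -402630481/61848 ≈ -6510.0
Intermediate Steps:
r = -1/61848 (r = 1/(-61848) = -1/61848 ≈ -1.6169e-5)
r - 1*6510 = -1/61848 - 1*6510 = -1/61848 - 6510 = -402630481/61848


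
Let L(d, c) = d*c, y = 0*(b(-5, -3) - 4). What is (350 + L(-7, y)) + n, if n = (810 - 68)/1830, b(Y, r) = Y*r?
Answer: 320621/915 ≈ 350.41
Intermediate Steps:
y = 0 (y = 0*(-5*(-3) - 4) = 0*(15 - 4) = 0*11 = 0)
n = 371/915 (n = 742*(1/1830) = 371/915 ≈ 0.40546)
L(d, c) = c*d
(350 + L(-7, y)) + n = (350 + 0*(-7)) + 371/915 = (350 + 0) + 371/915 = 350 + 371/915 = 320621/915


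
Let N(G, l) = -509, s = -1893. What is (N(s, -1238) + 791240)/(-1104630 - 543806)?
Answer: -790731/1648436 ≈ -0.47969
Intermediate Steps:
(N(s, -1238) + 791240)/(-1104630 - 543806) = (-509 + 791240)/(-1104630 - 543806) = 790731/(-1648436) = 790731*(-1/1648436) = -790731/1648436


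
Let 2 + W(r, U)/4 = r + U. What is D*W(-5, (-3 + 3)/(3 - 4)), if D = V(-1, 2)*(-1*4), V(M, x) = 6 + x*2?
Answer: 1120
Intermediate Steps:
V(M, x) = 6 + 2*x
W(r, U) = -8 + 4*U + 4*r (W(r, U) = -8 + 4*(r + U) = -8 + 4*(U + r) = -8 + (4*U + 4*r) = -8 + 4*U + 4*r)
D = -40 (D = (6 + 2*2)*(-1*4) = (6 + 4)*(-4) = 10*(-4) = -40)
D*W(-5, (-3 + 3)/(3 - 4)) = -40*(-8 + 4*((-3 + 3)/(3 - 4)) + 4*(-5)) = -40*(-8 + 4*(0/(-1)) - 20) = -40*(-8 + 4*(0*(-1)) - 20) = -40*(-8 + 4*0 - 20) = -40*(-8 + 0 - 20) = -40*(-28) = 1120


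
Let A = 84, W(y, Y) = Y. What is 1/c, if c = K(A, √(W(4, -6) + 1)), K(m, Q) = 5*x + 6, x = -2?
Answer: -¼ ≈ -0.25000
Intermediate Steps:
K(m, Q) = -4 (K(m, Q) = 5*(-2) + 6 = -10 + 6 = -4)
c = -4
1/c = 1/(-4) = -¼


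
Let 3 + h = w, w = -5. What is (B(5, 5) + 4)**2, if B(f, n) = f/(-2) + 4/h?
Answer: 1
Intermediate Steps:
h = -8 (h = -3 - 5 = -8)
B(f, n) = -1/2 - f/2 (B(f, n) = f/(-2) + 4/(-8) = f*(-1/2) + 4*(-1/8) = -f/2 - 1/2 = -1/2 - f/2)
(B(5, 5) + 4)**2 = ((-1/2 - 1/2*5) + 4)**2 = ((-1/2 - 5/2) + 4)**2 = (-3 + 4)**2 = 1**2 = 1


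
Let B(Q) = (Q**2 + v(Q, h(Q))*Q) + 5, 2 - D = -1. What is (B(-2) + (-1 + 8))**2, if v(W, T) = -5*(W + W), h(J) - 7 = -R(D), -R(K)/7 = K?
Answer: 576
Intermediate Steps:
D = 3 (D = 2 - 1*(-1) = 2 + 1 = 3)
R(K) = -7*K
h(J) = 28 (h(J) = 7 - (-7)*3 = 7 - 1*(-21) = 7 + 21 = 28)
v(W, T) = -10*W
B(Q) = 5 - 9*Q**2 (B(Q) = (Q**2 + (-10*Q)*Q) + 5 = (Q**2 - 10*Q**2) + 5 = -9*Q**2 + 5 = 5 - 9*Q**2)
(B(-2) + (-1 + 8))**2 = ((5 - 9*(-2)**2) + (-1 + 8))**2 = ((5 - 9*4) + 7)**2 = ((5 - 36) + 7)**2 = (-31 + 7)**2 = (-24)**2 = 576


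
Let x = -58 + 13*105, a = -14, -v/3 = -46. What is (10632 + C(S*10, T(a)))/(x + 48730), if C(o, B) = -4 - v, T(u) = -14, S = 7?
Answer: 10490/50037 ≈ 0.20964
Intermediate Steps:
v = 138 (v = -3*(-46) = 138)
x = 1307 (x = -58 + 1365 = 1307)
C(o, B) = -142 (C(o, B) = -4 - 1*138 = -4 - 138 = -142)
(10632 + C(S*10, T(a)))/(x + 48730) = (10632 - 142)/(1307 + 48730) = 10490/50037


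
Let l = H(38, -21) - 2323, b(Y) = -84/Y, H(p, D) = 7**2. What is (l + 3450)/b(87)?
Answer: -1218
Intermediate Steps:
H(p, D) = 49
l = -2274 (l = 49 - 2323 = -2274)
(l + 3450)/b(87) = (-2274 + 3450)/((-84/87)) = 1176/((-84*1/87)) = 1176/(-28/29) = 1176*(-29/28) = -1218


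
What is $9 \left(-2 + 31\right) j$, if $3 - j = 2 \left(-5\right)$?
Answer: $3393$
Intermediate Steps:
$j = 13$ ($j = 3 - 2 \left(-5\right) = 3 - -10 = 3 + 10 = 13$)
$9 \left(-2 + 31\right) j = 9 \left(-2 + 31\right) 13 = 9 \cdot 29 \cdot 13 = 261 \cdot 13 = 3393$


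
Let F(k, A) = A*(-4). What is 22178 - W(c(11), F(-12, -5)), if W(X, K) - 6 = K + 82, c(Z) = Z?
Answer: 22070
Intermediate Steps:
F(k, A) = -4*A
W(X, K) = 88 + K (W(X, K) = 6 + (K + 82) = 6 + (82 + K) = 88 + K)
22178 - W(c(11), F(-12, -5)) = 22178 - (88 - 4*(-5)) = 22178 - (88 + 20) = 22178 - 1*108 = 22178 - 108 = 22070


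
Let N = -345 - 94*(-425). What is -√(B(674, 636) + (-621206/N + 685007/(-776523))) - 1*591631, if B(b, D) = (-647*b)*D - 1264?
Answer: -591631 - I*√33117074685007868056910595/345552735 ≈ -5.9163e+5 - 16654.0*I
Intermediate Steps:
B(b, D) = -1264 - 647*D*b (B(b, D) = -647*D*b - 1264 = -1264 - 647*D*b)
N = 39605 (N = -345 + 39950 = 39605)
-√(B(674, 636) + (-621206/N + 685007/(-776523))) - 1*591631 = -√((-1264 - 647*636*674) + (-621206/39605 + 685007/(-776523))) - 1*591631 = -√((-1264 - 277345608) + (-621206*1/39605 + 685007*(-1/776523))) - 591631 = -√(-277346872 + (-621206/39605 - 685007/776523)) - 591631 = -√(-277346872 - 509510448973/30754193415) - 591631 = -√(-8529579854043696853/30754193415) - 591631 = -I*√33117074685007868056910595/345552735 - 591631 = -591631 - I*√33117074685007868056910595/345552735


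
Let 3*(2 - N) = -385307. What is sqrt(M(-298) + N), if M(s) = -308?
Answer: sqrt(1153167)/3 ≈ 357.95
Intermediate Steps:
N = 385313/3 (N = 2 - 1/3*(-385307) = 2 + 385307/3 = 385313/3 ≈ 1.2844e+5)
sqrt(M(-298) + N) = sqrt(-308 + 385313/3) = sqrt(384389/3) = sqrt(1153167)/3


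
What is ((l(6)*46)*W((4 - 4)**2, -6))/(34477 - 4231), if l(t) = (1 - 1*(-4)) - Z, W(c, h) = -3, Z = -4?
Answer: -207/5041 ≈ -0.041063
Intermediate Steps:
l(t) = 9 (l(t) = (1 - 1*(-4)) - 1*(-4) = (1 + 4) + 4 = 5 + 4 = 9)
((l(6)*46)*W((4 - 4)**2, -6))/(34477 - 4231) = ((9*46)*(-3))/(34477 - 4231) = (414*(-3))/30246 = -1242*1/30246 = -207/5041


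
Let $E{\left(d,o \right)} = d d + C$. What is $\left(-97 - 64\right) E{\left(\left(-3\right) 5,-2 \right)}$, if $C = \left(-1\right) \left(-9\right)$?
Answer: $-37674$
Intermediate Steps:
$C = 9$
$E{\left(d,o \right)} = 9 + d^{2}$ ($E{\left(d,o \right)} = d d + 9 = d^{2} + 9 = 9 + d^{2}$)
$\left(-97 - 64\right) E{\left(\left(-3\right) 5,-2 \right)} = \left(-97 - 64\right) \left(9 + \left(\left(-3\right) 5\right)^{2}\right) = - 161 \left(9 + \left(-15\right)^{2}\right) = - 161 \left(9 + 225\right) = \left(-161\right) 234 = -37674$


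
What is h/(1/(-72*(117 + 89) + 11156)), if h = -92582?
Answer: 340331432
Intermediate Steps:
h/(1/(-72*(117 + 89) + 11156)) = -(1032844792 - 6665904*(117 + 89)) = -92582/(1/(-72*206 + 11156)) = -92582/(1/(-14832 + 11156)) = -92582/(1/(-3676)) = -92582/(-1/3676) = -92582*(-3676) = 340331432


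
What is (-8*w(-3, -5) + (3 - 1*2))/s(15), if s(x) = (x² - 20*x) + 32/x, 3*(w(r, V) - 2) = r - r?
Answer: 225/1093 ≈ 0.20586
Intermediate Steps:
w(r, V) = 2 (w(r, V) = 2 + (r - r)/3 = 2 + (⅓)*0 = 2 + 0 = 2)
s(x) = x² - 20*x + 32/x
(-8*w(-3, -5) + (3 - 1*2))/s(15) = (-8*2 + (3 - 1*2))/(((32 + 15²*(-20 + 15))/15)) = (-16 + (3 - 2))/(((32 + 225*(-5))/15)) = (-16 + 1)/(((32 - 1125)/15)) = -15/((1/15)*(-1093)) = -15/(-1093/15) = -15*(-15/1093) = 225/1093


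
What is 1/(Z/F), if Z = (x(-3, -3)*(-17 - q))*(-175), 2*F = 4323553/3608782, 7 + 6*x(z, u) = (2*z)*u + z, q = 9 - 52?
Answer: -997743/10104589600 ≈ -9.8742e-5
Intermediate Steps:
q = -43
x(z, u) = -7/6 + z/6 + u*z/3 (x(z, u) = -7/6 + ((2*z)*u + z)/6 = -7/6 + (2*u*z + z)/6 = -7/6 + (z + 2*u*z)/6 = -7/6 + (z/6 + u*z/3) = -7/6 + z/6 + u*z/3)
F = 4323553/7217564 (F = (4323553/3608782)/2 = (4323553*(1/3608782))/2 = (½)*(4323553/3608782) = 4323553/7217564 ≈ 0.59903)
Z = -18200/3 (Z = ((-7/6 + (⅙)*(-3) + (⅓)*(-3)*(-3))*(-17 - 1*(-43)))*(-175) = ((-7/6 - ½ + 3)*(-17 + 43))*(-175) = ((4/3)*26)*(-175) = (104/3)*(-175) = -18200/3 ≈ -6066.7)
1/(Z/F) = 1/(-18200/(3*4323553/7217564)) = 1/(-18200/3*7217564/4323553) = 1/(-10104589600/997743) = -997743/10104589600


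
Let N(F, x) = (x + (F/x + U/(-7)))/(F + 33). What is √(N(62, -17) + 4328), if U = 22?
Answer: √1532131545/595 ≈ 65.786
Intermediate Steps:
N(F, x) = (-22/7 + x + F/x)/(33 + F) (N(F, x) = (x + (F/x + 22/(-7)))/(F + 33) = (x + (F/x + 22*(-⅐)))/(33 + F) = (x + (F/x - 22/7))/(33 + F) = (x + (-22/7 + F/x))/(33 + F) = (-22/7 + x + F/x)/(33 + F))
√(N(62, -17) + 4328) = √((62 + (-17)² - 22/7*(-17))/((-17)*(33 + 62)) + 4328) = √(-1/17*(62 + 289 + 374/7)/95 + 4328) = √(-1/17*1/95*2831/7 + 4328) = √(-149/595 + 4328) = √(2575011/595) = √1532131545/595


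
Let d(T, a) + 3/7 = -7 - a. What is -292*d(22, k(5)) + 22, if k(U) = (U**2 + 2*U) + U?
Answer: 97098/7 ≈ 13871.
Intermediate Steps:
k(U) = U**2 + 3*U
d(T, a) = -52/7 - a (d(T, a) = -3/7 + (-7 - a) = -52/7 - a)
-292*d(22, k(5)) + 22 = -292*(-52/7 - 5*(3 + 5)) + 22 = -292*(-52/7 - 5*8) + 22 = -292*(-52/7 - 1*40) + 22 = -292*(-52/7 - 40) + 22 = -292*(-332/7) + 22 = 96944/7 + 22 = 97098/7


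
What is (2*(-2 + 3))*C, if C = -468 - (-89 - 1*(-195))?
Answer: -1148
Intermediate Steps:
C = -574 (C = -468 - (-89 + 195) = -468 - 1*106 = -468 - 106 = -574)
(2*(-2 + 3))*C = (2*(-2 + 3))*(-574) = (2*1)*(-574) = 2*(-574) = -1148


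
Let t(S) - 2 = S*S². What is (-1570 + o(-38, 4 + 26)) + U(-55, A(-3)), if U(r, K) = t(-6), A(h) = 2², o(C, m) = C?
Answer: -1822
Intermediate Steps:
A(h) = 4
t(S) = 2 + S³ (t(S) = 2 + S*S² = 2 + S³)
U(r, K) = -214 (U(r, K) = 2 + (-6)³ = 2 - 216 = -214)
(-1570 + o(-38, 4 + 26)) + U(-55, A(-3)) = (-1570 - 38) - 214 = -1608 - 214 = -1822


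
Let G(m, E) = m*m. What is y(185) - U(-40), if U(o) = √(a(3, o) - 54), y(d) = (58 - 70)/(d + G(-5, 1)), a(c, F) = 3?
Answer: -2/35 - I*√51 ≈ -0.057143 - 7.1414*I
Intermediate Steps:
G(m, E) = m²
y(d) = -12/(25 + d) (y(d) = (58 - 70)/(d + (-5)²) = -12/(d + 25) = -12/(25 + d))
U(o) = I*√51 (U(o) = √(3 - 54) = √(-51) = I*√51)
y(185) - U(-40) = -12/(25 + 185) - I*√51 = -12/210 - I*√51 = -12*1/210 - I*√51 = -2/35 - I*√51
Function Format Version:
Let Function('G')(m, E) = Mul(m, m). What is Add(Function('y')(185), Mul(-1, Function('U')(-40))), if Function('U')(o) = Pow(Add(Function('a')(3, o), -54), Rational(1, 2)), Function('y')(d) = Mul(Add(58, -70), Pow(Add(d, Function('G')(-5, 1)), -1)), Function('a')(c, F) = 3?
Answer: Add(Rational(-2, 35), Mul(-1, I, Pow(51, Rational(1, 2)))) ≈ Add(-0.057143, Mul(-7.1414, I))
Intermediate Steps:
Function('G')(m, E) = Pow(m, 2)
Function('y')(d) = Mul(-12, Pow(Add(25, d), -1)) (Function('y')(d) = Mul(Add(58, -70), Pow(Add(d, Pow(-5, 2)), -1)) = Mul(-12, Pow(Add(d, 25), -1)) = Mul(-12, Pow(Add(25, d), -1)))
Function('U')(o) = Mul(I, Pow(51, Rational(1, 2))) (Function('U')(o) = Pow(Add(3, -54), Rational(1, 2)) = Pow(-51, Rational(1, 2)) = Mul(I, Pow(51, Rational(1, 2))))
Add(Function('y')(185), Mul(-1, Function('U')(-40))) = Add(Mul(-12, Pow(Add(25, 185), -1)), Mul(-1, Mul(I, Pow(51, Rational(1, 2))))) = Add(Mul(-12, Pow(210, -1)), Mul(-1, I, Pow(51, Rational(1, 2)))) = Add(Mul(-12, Rational(1, 210)), Mul(-1, I, Pow(51, Rational(1, 2)))) = Add(Rational(-2, 35), Mul(-1, I, Pow(51, Rational(1, 2))))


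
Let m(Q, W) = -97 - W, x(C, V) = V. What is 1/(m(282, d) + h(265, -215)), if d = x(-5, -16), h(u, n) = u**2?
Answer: 1/70144 ≈ 1.4256e-5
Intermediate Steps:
d = -16
1/(m(282, d) + h(265, -215)) = 1/((-97 - 1*(-16)) + 265**2) = 1/((-97 + 16) + 70225) = 1/(-81 + 70225) = 1/70144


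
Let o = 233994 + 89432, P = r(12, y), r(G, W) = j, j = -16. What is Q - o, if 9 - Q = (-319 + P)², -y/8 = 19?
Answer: -435642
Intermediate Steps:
y = -152 (y = -8*19 = -152)
r(G, W) = -16
P = -16
o = 323426
Q = -112216 (Q = 9 - (-319 - 16)² = 9 - 1*(-335)² = 9 - 1*112225 = 9 - 112225 = -112216)
Q - o = -112216 - 1*323426 = -112216 - 323426 = -435642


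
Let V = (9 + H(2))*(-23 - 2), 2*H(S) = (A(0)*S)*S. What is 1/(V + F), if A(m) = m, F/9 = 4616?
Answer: 1/41319 ≈ 2.4202e-5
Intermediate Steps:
F = 41544 (F = 9*4616 = 41544)
H(S) = 0 (H(S) = ((0*S)*S)/2 = (0*S)/2 = (1/2)*0 = 0)
V = -225 (V = (9 + 0)*(-23 - 2) = 9*(-25) = -225)
1/(V + F) = 1/(-225 + 41544) = 1/41319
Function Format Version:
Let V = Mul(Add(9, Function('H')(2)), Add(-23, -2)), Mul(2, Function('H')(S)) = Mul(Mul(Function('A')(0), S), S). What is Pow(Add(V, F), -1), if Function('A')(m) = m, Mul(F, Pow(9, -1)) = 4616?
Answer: Rational(1, 41319) ≈ 2.4202e-5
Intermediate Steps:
F = 41544 (F = Mul(9, 4616) = 41544)
Function('H')(S) = 0 (Function('H')(S) = Mul(Rational(1, 2), Mul(Mul(0, S), S)) = Mul(Rational(1, 2), Mul(0, S)) = Mul(Rational(1, 2), 0) = 0)
V = -225 (V = Mul(Add(9, 0), Add(-23, -2)) = Mul(9, -25) = -225)
Pow(Add(V, F), -1) = Pow(Add(-225, 41544), -1) = Pow(41319, -1) = Rational(1, 41319)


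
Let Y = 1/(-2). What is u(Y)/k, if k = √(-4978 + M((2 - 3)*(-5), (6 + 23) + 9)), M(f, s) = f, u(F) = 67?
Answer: -67*I*√4973/4973 ≈ -0.95009*I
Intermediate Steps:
Y = -½ ≈ -0.50000
k = I*√4973 (k = √(-4978 + (2 - 3)*(-5)) = √(-4978 - 1*(-5)) = √(-4978 + 5) = √(-4973) = I*√4973 ≈ 70.52*I)
u(Y)/k = 67/((I*√4973)) = 67*(-I*√4973/4973) = -67*I*√4973/4973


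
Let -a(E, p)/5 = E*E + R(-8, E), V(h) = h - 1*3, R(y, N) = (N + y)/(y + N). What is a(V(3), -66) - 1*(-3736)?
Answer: 3731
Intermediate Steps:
R(y, N) = 1 (R(y, N) = (N + y)/(N + y) = 1)
V(h) = -3 + h (V(h) = h - 3 = -3 + h)
a(E, p) = -5 - 5*E² (a(E, p) = -5*(E*E + 1) = -5*(E² + 1) = -5*(1 + E²) = -5 - 5*E²)
a(V(3), -66) - 1*(-3736) = (-5 - 5*(-3 + 3)²) - 1*(-3736) = (-5 - 5*0²) + 3736 = (-5 - 5*0) + 3736 = (-5 + 0) + 3736 = -5 + 3736 = 3731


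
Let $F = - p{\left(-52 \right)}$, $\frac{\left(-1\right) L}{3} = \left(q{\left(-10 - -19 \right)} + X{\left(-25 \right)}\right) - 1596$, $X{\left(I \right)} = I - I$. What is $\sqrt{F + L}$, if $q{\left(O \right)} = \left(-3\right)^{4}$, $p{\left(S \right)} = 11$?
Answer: $\sqrt{4534} \approx 67.335$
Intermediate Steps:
$X{\left(I \right)} = 0$
$q{\left(O \right)} = 81$
$L = 4545$ ($L = - 3 \left(\left(81 + 0\right) - 1596\right) = - 3 \left(81 - 1596\right) = \left(-3\right) \left(-1515\right) = 4545$)
$F = -11$ ($F = \left(-1\right) 11 = -11$)
$\sqrt{F + L} = \sqrt{-11 + 4545} = \sqrt{4534}$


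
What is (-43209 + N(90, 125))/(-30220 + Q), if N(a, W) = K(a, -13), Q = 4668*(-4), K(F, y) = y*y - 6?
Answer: 21523/24446 ≈ 0.88043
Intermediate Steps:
K(F, y) = -6 + y² (K(F, y) = y² - 6 = -6 + y²)
Q = -18672
N(a, W) = 163 (N(a, W) = -6 + (-13)² = -6 + 169 = 163)
(-43209 + N(90, 125))/(-30220 + Q) = (-43209 + 163)/(-30220 - 18672) = -43046/(-48892) = -43046*(-1/48892) = 21523/24446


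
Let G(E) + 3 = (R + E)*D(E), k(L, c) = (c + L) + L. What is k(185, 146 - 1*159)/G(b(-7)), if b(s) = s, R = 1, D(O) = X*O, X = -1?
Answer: -119/15 ≈ -7.9333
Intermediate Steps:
k(L, c) = c + 2*L (k(L, c) = (L + c) + L = c + 2*L)
D(O) = -O
G(E) = -3 - E*(1 + E) (G(E) = -3 + (1 + E)*(-E) = -3 - E*(1 + E))
k(185, 146 - 1*159)/G(b(-7)) = ((146 - 1*159) + 2*185)/(-3 - 1*(-7) - 1*(-7)**2) = ((146 - 159) + 370)/(-3 + 7 - 1*49) = (-13 + 370)/(-3 + 7 - 49) = 357/(-45) = 357*(-1/45) = -119/15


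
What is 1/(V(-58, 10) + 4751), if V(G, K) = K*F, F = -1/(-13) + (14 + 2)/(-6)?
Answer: 39/184279 ≈ 0.00021164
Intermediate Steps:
F = -101/39 (F = -1*(-1/13) + 16*(-⅙) = 1/13 - 8/3 = -101/39 ≈ -2.5897)
V(G, K) = -101*K/39 (V(G, K) = K*(-101/39) = -101*K/39)
1/(V(-58, 10) + 4751) = 1/(-101/39*10 + 4751) = 1/(-1010/39 + 4751) = 1/(184279/39) = 39/184279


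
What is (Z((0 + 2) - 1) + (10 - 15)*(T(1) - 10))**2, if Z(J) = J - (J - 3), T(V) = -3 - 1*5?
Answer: 8649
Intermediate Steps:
T(V) = -8 (T(V) = -3 - 5 = -8)
Z(J) = 3 (Z(J) = J - (-3 + J) = J + (3 - J) = 3)
(Z((0 + 2) - 1) + (10 - 15)*(T(1) - 10))**2 = (3 + (10 - 15)*(-8 - 10))**2 = (3 - 5*(-18))**2 = (3 + 90)**2 = 93**2 = 8649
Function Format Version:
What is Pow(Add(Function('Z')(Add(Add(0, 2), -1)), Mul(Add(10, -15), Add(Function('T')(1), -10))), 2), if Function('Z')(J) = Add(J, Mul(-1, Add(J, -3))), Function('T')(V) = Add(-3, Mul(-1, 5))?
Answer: 8649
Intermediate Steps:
Function('T')(V) = -8 (Function('T')(V) = Add(-3, -5) = -8)
Function('Z')(J) = 3 (Function('Z')(J) = Add(J, Mul(-1, Add(-3, J))) = Add(J, Add(3, Mul(-1, J))) = 3)
Pow(Add(Function('Z')(Add(Add(0, 2), -1)), Mul(Add(10, -15), Add(Function('T')(1), -10))), 2) = Pow(Add(3, Mul(Add(10, -15), Add(-8, -10))), 2) = Pow(Add(3, Mul(-5, -18)), 2) = Pow(Add(3, 90), 2) = Pow(93, 2) = 8649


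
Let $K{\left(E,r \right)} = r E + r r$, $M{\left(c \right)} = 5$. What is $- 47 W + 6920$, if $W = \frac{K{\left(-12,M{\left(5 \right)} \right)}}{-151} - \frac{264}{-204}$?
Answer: $\frac{17579541}{2567} \approx 6848.3$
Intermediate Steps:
$K{\left(E,r \right)} = r^{2} + E r$ ($K{\left(E,r \right)} = E r + r^{2} = r^{2} + E r$)
$W = \frac{3917}{2567}$ ($W = \frac{5 \left(-12 + 5\right)}{-151} - \frac{264}{-204} = 5 \left(-7\right) \left(- \frac{1}{151}\right) - - \frac{22}{17} = \left(-35\right) \left(- \frac{1}{151}\right) + \frac{22}{17} = \frac{35}{151} + \frac{22}{17} = \frac{3917}{2567} \approx 1.5259$)
$- 47 W + 6920 = \left(-47\right) \frac{3917}{2567} + 6920 = - \frac{184099}{2567} + 6920 = \frac{17579541}{2567}$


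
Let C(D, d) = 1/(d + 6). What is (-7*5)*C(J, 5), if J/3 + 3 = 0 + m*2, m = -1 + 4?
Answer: -35/11 ≈ -3.1818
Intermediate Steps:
m = 3
J = 9 (J = -9 + 3*(0 + 3*2) = -9 + 3*(0 + 6) = -9 + 3*6 = -9 + 18 = 9)
C(D, d) = 1/(6 + d)
(-7*5)*C(J, 5) = (-7*5)/(6 + 5) = -35/11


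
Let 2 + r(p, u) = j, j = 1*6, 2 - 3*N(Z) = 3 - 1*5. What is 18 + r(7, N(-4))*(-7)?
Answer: -10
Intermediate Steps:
N(Z) = 4/3 (N(Z) = ⅔ - (3 - 1*5)/3 = ⅔ - (3 - 5)/3 = ⅔ - ⅓*(-2) = ⅔ + ⅔ = 4/3)
j = 6
r(p, u) = 4 (r(p, u) = -2 + 6 = 4)
18 + r(7, N(-4))*(-7) = 18 + 4*(-7) = 18 - 28 = -10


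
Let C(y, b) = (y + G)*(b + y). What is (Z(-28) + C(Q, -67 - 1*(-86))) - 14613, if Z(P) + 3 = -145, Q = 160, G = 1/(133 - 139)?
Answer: 83095/6 ≈ 13849.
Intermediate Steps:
G = -⅙ (G = 1/(-6) = -⅙ ≈ -0.16667)
Z(P) = -148 (Z(P) = -3 - 145 = -148)
C(y, b) = (-⅙ + y)*(b + y) (C(y, b) = (y - ⅙)*(b + y) = (-⅙ + y)*(b + y))
(Z(-28) + C(Q, -67 - 1*(-86))) - 14613 = (-148 + (160² - (-67 - 1*(-86))/6 - ⅙*160 + (-67 - 1*(-86))*160)) - 14613 = (-148 + (25600 - (-67 + 86)/6 - 80/3 + (-67 + 86)*160)) - 14613 = (-148 + (25600 - ⅙*19 - 80/3 + 19*160)) - 14613 = (-148 + (25600 - 19/6 - 80/3 + 3040)) - 14613 = (-148 + 171661/6) - 14613 = 170773/6 - 14613 = 83095/6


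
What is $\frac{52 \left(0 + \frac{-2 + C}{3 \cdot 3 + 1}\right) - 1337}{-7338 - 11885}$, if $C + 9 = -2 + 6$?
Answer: $\frac{6867}{96115} \approx 0.071446$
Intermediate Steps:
$C = -5$ ($C = -9 + \left(-2 + 6\right) = -9 + 4 = -5$)
$\frac{52 \left(0 + \frac{-2 + C}{3 \cdot 3 + 1}\right) - 1337}{-7338 - 11885} = \frac{52 \left(0 + \frac{-2 - 5}{3 \cdot 3 + 1}\right) - 1337}{-7338 - 11885} = \frac{52 \left(0 - \frac{7}{9 + 1}\right) - 1337}{-19223} = \left(52 \left(0 - \frac{7}{10}\right) - 1337\right) \left(- \frac{1}{19223}\right) = \left(52 \left(- \frac{7}{10}\right) - 1337\right) \left(- \frac{1}{19223}\right) = \left(- \frac{182}{5} - 1337\right) \left(- \frac{1}{19223}\right) = \left(- \frac{6867}{5}\right) \left(- \frac{1}{19223}\right) = \frac{6867}{96115}$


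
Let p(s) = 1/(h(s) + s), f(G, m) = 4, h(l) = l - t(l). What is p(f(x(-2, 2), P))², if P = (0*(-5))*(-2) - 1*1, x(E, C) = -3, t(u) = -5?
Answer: 1/169 ≈ 0.0059172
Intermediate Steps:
P = -1 (P = 0*(-2) - 1 = 0 - 1 = -1)
h(l) = 5 + l (h(l) = l - 1*(-5) = l + 5 = 5 + l)
p(s) = 1/(5 + 2*s) (p(s) = 1/((5 + s) + s) = 1/(5 + 2*s))
p(f(x(-2, 2), P))² = (1/(5 + 2*4))² = (1/(5 + 8))² = (1/13)² = 1/169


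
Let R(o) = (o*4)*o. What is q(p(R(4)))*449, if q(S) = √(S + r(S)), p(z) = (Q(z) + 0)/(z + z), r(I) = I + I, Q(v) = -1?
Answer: 449*I*√6/16 ≈ 68.739*I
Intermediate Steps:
R(o) = 4*o² (R(o) = (4*o)*o = 4*o²)
r(I) = 2*I
p(z) = -1/(2*z) (p(z) = (-1 + 0)/(z + z) = -1/(2*z))
q(S) = √3*√S (q(S) = √(S + 2*S) = √(3*S) = √3*√S)
q(p(R(4)))*449 = (√3*√(-1/(2*(4*4²))))*449 = (√3*√(-1/(2*(4*16))))*449 = (√3*√(-½/64))*449 = (√3*√(-½*1/64))*449 = (√3*√(-1/128))*449 = (√3*(I*√2/16))*449 = (I*√6/16)*449 = 449*I*√6/16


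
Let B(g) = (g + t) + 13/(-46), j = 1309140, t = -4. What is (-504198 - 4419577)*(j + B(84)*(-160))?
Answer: -146811509846500/23 ≈ -6.3831e+12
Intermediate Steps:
B(g) = -197/46 + g (B(g) = (g - 4) + 13/(-46) = (-4 + g) + 13*(-1/46) = (-4 + g) - 13/46 = -197/46 + g)
(-504198 - 4419577)*(j + B(84)*(-160)) = (-504198 - 4419577)*(1309140 + (-197/46 + 84)*(-160)) = -4923775*(1309140 + (3667/46)*(-160)) = -4923775*(1309140 - 293360/23) = -4923775*29816860/23 = -146811509846500/23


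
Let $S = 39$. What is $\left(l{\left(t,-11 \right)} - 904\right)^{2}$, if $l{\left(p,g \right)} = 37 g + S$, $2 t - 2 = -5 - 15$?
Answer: $1617984$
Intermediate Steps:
$t = -9$ ($t = 1 + \frac{-5 - 15}{2} = 1 + \frac{1}{2} \left(-20\right) = 1 - 10 = -9$)
$l{\left(p,g \right)} = 39 + 37 g$ ($l{\left(p,g \right)} = 37 g + 39 = 39 + 37 g$)
$\left(l{\left(t,-11 \right)} - 904\right)^{2} = \left(\left(39 + 37 \left(-11\right)\right) - 904\right)^{2} = \left(\left(39 - 407\right) - 904\right)^{2} = \left(-368 - 904\right)^{2} = \left(-1272\right)^{2} = 1617984$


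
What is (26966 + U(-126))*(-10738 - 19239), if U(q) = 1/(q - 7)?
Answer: -107511821029/133 ≈ -8.0836e+8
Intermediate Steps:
U(q) = 1/(-7 + q)
(26966 + U(-126))*(-10738 - 19239) = (26966 + 1/(-7 - 126))*(-10738 - 19239) = (26966 + 1/(-133))*(-29977) = (26966 - 1/133)*(-29977) = (3586477/133)*(-29977) = -107511821029/133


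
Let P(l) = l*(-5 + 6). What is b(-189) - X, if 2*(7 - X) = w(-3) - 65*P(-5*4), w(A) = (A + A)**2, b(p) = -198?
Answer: 463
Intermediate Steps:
w(A) = 4*A**2 (w(A) = (2*A)**2 = 4*A**2)
P(l) = l (P(l) = l*1 = l)
X = -661 (X = 7 - (4*(-3)**2 - (-325)*4)/2 = 7 - (4*9 - 65*(-20))/2 = 7 - (36 + 1300)/2 = 7 - 1/2*1336 = 7 - 668 = -661)
b(-189) - X = -198 - 1*(-661) = -198 + 661 = 463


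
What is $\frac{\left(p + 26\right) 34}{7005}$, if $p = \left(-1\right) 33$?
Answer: $- \frac{238}{7005} \approx -0.033976$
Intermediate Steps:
$p = -33$
$\frac{\left(p + 26\right) 34}{7005} = \frac{\left(-33 + 26\right) 34}{7005} = \left(-7\right) 34 \cdot \frac{1}{7005} = \left(-238\right) \frac{1}{7005} = - \frac{238}{7005}$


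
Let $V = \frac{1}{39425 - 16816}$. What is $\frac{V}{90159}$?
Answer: $\frac{1}{2038404831} \approx 4.9058 \cdot 10^{-10}$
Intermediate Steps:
$V = \frac{1}{22609} \approx 4.423 \cdot 10^{-5}$
$\frac{V}{90159} = \frac{1}{22609 \cdot 90159} = \frac{1}{22609} \cdot \frac{1}{90159} = \frac{1}{2038404831}$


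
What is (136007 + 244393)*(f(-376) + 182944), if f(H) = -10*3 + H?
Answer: 69437455200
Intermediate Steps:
f(H) = -30 + H
(136007 + 244393)*(f(-376) + 182944) = (136007 + 244393)*((-30 - 376) + 182944) = 380400*(-406 + 182944) = 380400*182538 = 69437455200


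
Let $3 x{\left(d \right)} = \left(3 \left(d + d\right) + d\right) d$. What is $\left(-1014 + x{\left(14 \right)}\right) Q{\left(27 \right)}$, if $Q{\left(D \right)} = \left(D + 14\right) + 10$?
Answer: $-28390$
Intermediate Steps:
$Q{\left(D \right)} = 24 + D$ ($Q{\left(D \right)} = \left(14 + D\right) + 10 = 24 + D$)
$x{\left(d \right)} = \frac{7 d^{2}}{3}$ ($x{\left(d \right)} = \frac{\left(3 \left(d + d\right) + d\right) d}{3} = \frac{\left(3 \cdot 2 d + d\right) d}{3} = \frac{\left(6 d + d\right) d}{3} = \frac{7 d d}{3} = \frac{7 d^{2}}{3}$)
$\left(-1014 + x{\left(14 \right)}\right) Q{\left(27 \right)} = \left(-1014 + \frac{7 \cdot 14^{2}}{3}\right) \left(24 + 27\right) = \left(-1014 + \frac{7}{3} \cdot 196\right) 51 = \left(-1014 + \frac{1372}{3}\right) 51 = \left(- \frac{1670}{3}\right) 51 = -28390$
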